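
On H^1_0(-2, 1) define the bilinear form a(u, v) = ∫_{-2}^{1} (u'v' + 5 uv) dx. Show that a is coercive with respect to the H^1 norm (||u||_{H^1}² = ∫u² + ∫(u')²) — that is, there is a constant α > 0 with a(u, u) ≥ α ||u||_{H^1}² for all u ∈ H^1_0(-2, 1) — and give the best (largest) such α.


α = 1

Coercivity of a(·,·) on H^1_0(-2, 1) means a(u, u) ≥ α ||u||_{H^1}² for every u ∈ H^1_0.
The interval has length L = 3, and Poincaré/coercivity depend only on L. Here a(u, u) = ∫(u')² + (5)·∫u².
Here c = 5 ≥ 1, so a(u,u) = ∫(u')² + c∫u² ≥ ∫(u')² + ∫u² = ||u||_{H^1}², i.e. α = 1 works. No larger α is possible: a(u,u) ≥ α||u||_{H^1}² means (1−α)∫(u')² ≥ (α−c)∫u², and for the modes u_n = sin(nπ(x−x₀)/L) (x₀ the left endpoint) one has ∫u_n²/∫(u_n')² = (L/(nπ))² → 0, so a(u_n,u_n)/||u_n||_{H^1}² → 1. Hence the optimal constant is α = 1.
Therefore α = 1.


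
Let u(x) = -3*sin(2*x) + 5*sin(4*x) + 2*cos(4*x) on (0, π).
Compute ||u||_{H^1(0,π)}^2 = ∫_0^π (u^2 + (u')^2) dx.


||u||_{H^1(0,π)}^2 = 269*π

u'(x) = -8*sin(4*x) - 6*cos(2*x) + 20*cos(4*x).
Expand u² and (u')² and integrate term by term on (0, π), using: for integers n ≥ 1, ∫_0^π sin²(nx) dx = ∫_0^π cos²(nx) dx = π/2; for n ≠ n', ∫_0^π sin(nx)sin(n'x) dx = ∫_0^π cos(nx)cos(n'x) dx = 0; and by product-to-sum, ∫_0^π sin(nx)cos(n'x) dx = ½∫_0^π [sin((n+n')x) + sin((n−n')x)] dx, which is 0 when n+n' is even and 2n/(n²−n'²) when n+n' is odd (it need not vanish on (0, π)).
  u² squared terms: (-3)²·∫sin(2x)² dx = 9·π/2 = 9*π/2;  (2)²·∫cos(4x)² dx = 4·π/2 = 2*π;  (5)²·∫sin(4x)² dx = 25·π/2 = 25*π/2.
  u² cross terms: 2·(-3)·(2)·∫sin(2x)·cos(4x) dx = -12·(0) = 0;  2·(-3)·(5)·∫sin(2x)·sin(4x) dx = -30·(0) = 0;  2·(2)·(5)·∫cos(4x)·sin(4x) dx = 20·(0) = 0.
  So ∫_0^π u² dx = 9*π/2 + 2*π + 25*π/2 + 0 + 0 + 0 = 19*π.
  (u')² squared terms: (-8)²·∫sin(4x)² dx = 64·π/2 = 32*π;  (-6)²·∫cos(2x)² dx = 36·π/2 = 18*π;  (20)²·∫cos(4x)² dx = 400·π/2 = 200*π.
  (u')² cross terms: 2·(-8)·(-6)·∫sin(4x)·cos(2x) dx = 96·(0) = 0;  2·(-8)·(20)·∫sin(4x)·cos(4x) dx = -320·(0) = 0;  2·(-6)·(20)·∫cos(2x)·cos(4x) dx = -240·(0) = 0.
  So ∫_0^π (u')² dx = 32*π + 18*π + 200*π + 0 + 0 + 0 = 250*π.
||u||_{H^1}^2 = (19*π) + (250*π) = 269*π.


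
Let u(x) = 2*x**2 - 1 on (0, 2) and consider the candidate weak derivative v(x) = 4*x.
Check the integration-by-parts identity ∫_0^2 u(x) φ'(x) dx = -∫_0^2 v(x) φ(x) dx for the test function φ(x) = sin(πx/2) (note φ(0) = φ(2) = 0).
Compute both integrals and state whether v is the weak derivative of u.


LHS = -16/π, RHS = -16/π. Yes, v = u' weakly.

u(x) = 2*x**2 - 1, classical derivative u'(x) = 4*x.
φ(x) = sin(πx/2), so φ'(x) = π*cos(π*x/2)/2.
Note φ(0) = φ(2) = 0, so the boundary term u·φ vanishes.
LHS = ∫_0^2 u(x) φ'(x) dx = ∫_0^2 (π*x^2*cos(π*x/2) - π*cos(π*x/2)/2) dx. Term by term:
  ∫_0^2 -π*cos(π*x/2)/2 dx = 0;  ∫_0^2 π*x^2*cos(π*x/2) dx = -16/π.
Sum: 0 − 16/π = -16/π.
So LHS = -16/π.
∫_0^2 v(x) φ(x) dx = ∫_0^2 (4*x*sin(π*x/2)) dx. Term by term:
  ∫_0^2 4*x*sin(π*x/2) dx = 16/π.
So RHS = -∫_0^2 v(x) φ(x) dx = -16/π.
LHS = RHS, so the identity holds for this test φ.
Moreover u is smooth here and v(x) = u'(x) = 4*x pointwise, so the identity holds for every test function. Hence v is the weak derivative of u.


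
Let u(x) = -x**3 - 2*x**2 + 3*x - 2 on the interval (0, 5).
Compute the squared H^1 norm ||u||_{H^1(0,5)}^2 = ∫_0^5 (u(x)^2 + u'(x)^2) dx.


||u||_{H^1}^2 = 602540/21

The H^1 norm (squared) on an interval (0, L) is
  ||u||_{H^1}^2 = ∫_0^L u(x)^2 dx + ∫_0^L u'(x)^2 dx.
Compute u'(x) = -3*x**2 - 4*x + 3.
Then u(x)^2 = x**6 + 4*x**5 - 2*x**4 - 8*x**3 + 17*x**2 - 12*x + 4 and u'(x)^2 = 9*x**4 + 24*x**3 - 2*x**2 - 24*x + 9.
Integrate each monomial from 0 to 5 using ∫_0^5 c·x^n dx = c·5^(n+1)/(n+1):
  ∫_0^5 u(x)^2 dx = ∫_0^5 (x^6 + 4*x^5 - 2*x^4 - 8*x^3 + 17*x^2 - 12*x + 4) dx. Term by term:
    ∫_0^5 x^6 dx = 78125/7;  ∫_0^5 4*x^5 dx = 31250/3;  ∫_0^5 -2*x^4 dx = -1250;
    ∫_0^5 -8*x^3 dx = -1250;  ∫_0^5 17*x^2 dx = 2125/3;  ∫_0^5 -12*x dx = -150;
    ∫_0^5 4 dx = 20.
  Sum: 78125/7 + 31250/3 − 1250 − 1250 + 2125/3 − 150 + 20 = 137590/7.
  ∫_0^5 u'(x)^2 dx = ∫_0^5 (9*x^4 + 24*x^3 - 2*x^2 - 24*x + 9) dx. Term by term:
    ∫_0^5 9*x^4 dx = 5625;  ∫_0^5 24*x^3 dx = 3750;  ∫_0^5 -2*x^2 dx = -250/3;
    ∫_0^5 -24*x dx = -300;  ∫_0^5 9 dx = 45.
  Sum: 5625 + 3750 − 250/3 − 300 + 45 = 27110/3.
Adding: ||u||_{H^1}^2 = 137590/7 + 27110/3 = 602540/21.


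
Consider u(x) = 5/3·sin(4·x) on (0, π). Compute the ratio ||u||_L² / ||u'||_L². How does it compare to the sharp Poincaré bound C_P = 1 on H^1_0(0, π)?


||u||_L² / ||u'||_L² = 1/4 < C_P = 1.

u(x) = 5/3·sin(4·x), so u'(x) = 20*cos(4*x)/3.
Writing u(x) = A·sin(kπx/L) with A = 5/3 and k = 4, use ∫_0^L sin²(kπx/L) dx = L/2 and ∫_0^L cos²(kπx/L) dx = L/2.
u² = 25/9·sin²(4·x) and (u')² = 400/9·cos²(4·x), and each of sin², cos² integrates to L/2 = π/2 over (0, π).
∫_0^π u² dx = 25*π/18, so ||u||_L² = 5*sqrt(2)*sqrt(π)/6.
∫_0^π (u')² dx = 200*π/9, so ||u'||_L² = 10*sqrt(2)*sqrt(π)/3.
Ratio ||u||_L² / ||u'||_L² = 1/4.
Sharp Poincaré constant on H^1_0(0, π) is C_P = L/π = 1, achieved by sin(x).
This is the k = 4 harmonic; the ratio L/(kπ) is strictly less than C_P = L/π, consistent with the sharp inequality ||u||_L² ≤ C_P ||u'||_L².


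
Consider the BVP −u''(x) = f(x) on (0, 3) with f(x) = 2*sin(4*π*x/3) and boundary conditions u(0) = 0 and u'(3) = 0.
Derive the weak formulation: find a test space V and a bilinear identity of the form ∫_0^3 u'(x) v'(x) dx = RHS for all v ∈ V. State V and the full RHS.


V = {v ∈ H^1(0, 3) : v(0) = 0} (test functions vanish at x = 0 where u is specified); weak form: ∫_0^3 u'v' dx = ∫_0^3 (2*sin(4*π*x/3)) v dx for all v ∈ V.

Multiply both sides by a test function v and integrate from 0 to 3:
  ∫_0^3 −u''(x) v(x) dx = ∫_0^3 f(x) v(x) dx.
Integrate the LHS by parts once:
  ∫_0^3 −u'' v dx = −[u'(x) v(x)]_0^3 + ∫_0^3 u'(x) v'(x) dx.
Thus ∫_0^3 u'(x) v'(x) dx = ∫_0^3 f(x) v(x) dx + [u'(x) v(x)]_0^3.
Choose V so that boundary terms are either known or forced to vanish.
Mixed BC: u(0) = 0 (Dirichlet) and u'(3) = 0 (Neumann). Define V = {v ∈ H^1(0, 3) : v(0) = 0}. Then [u' v]_0^3 = u'(3)·v(3) − u'(0)·0 = 0.
Weak formulation: find u (satisfying any essential BC) such that ∫_0^3 u'(x) v'(x) dx = ∫_0^3 f v dx for all v ∈ V (Dirichlet at 0 absorbed into V; the Neumann datum at x = 3 is zero, so no boundary term remains).
Substituting f(x) = 2*sin(4*π*x/3), the right-hand side is ∫_0^3 (2*sin(4*π*x/3)) v dx.


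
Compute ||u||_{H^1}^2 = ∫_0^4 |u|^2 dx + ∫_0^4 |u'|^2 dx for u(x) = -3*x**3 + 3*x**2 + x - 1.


||u||_{H^1}^2 = 2121176/105

The H^1 norm (squared) on an interval (0, L) is
  ||u||_{H^1}^2 = ∫_0^L u(x)^2 dx + ∫_0^L u'(x)^2 dx.
Compute u'(x) = -9*x**2 + 6*x + 1.
Then u(x)^2 = 9*x**6 - 18*x**5 + 3*x**4 + 12*x**3 - 5*x**2 - 2*x + 1 and u'(x)^2 = 81*x**4 - 108*x**3 + 18*x**2 + 12*x + 1.
Integrate each monomial from 0 to 4 using ∫_0^4 c·x^n dx = c·4^(n+1)/(n+1):
  ∫_0^4 u(x)^2 dx = ∫_0^4 (9*x^6 - 18*x^5 + 3*x^4 + 12*x^3 - 5*x^2 - 2*x + 1) dx. Term by term:
    ∫_0^4 9*x^6 dx = 147456/7;  ∫_0^4 -18*x^5 dx = -12288;  ∫_0^4 3*x^4 dx = 3072/5;
    ∫_0^4 12*x^3 dx = 768;  ∫_0^4 -5*x^2 dx = -320/3;  ∫_0^4 -2*x dx = -16;
    ∫_0^4 1 dx = 4.
  Sum: 147456/7 − 12288 + 3072/5 + 768 − 320/3 − 16 + 4 = 1054292/105.
  ∫_0^4 u'(x)^2 dx = ∫_0^4 (81*x^4 - 108*x^3 + 18*x^2 + 12*x + 1) dx. Term by term:
    ∫_0^4 81*x^4 dx = 82944/5;  ∫_0^4 -108*x^3 dx = -6912;  ∫_0^4 18*x^2 dx = 384;
    ∫_0^4 12*x dx = 96;  ∫_0^4 1 dx = 4.
  Sum: 82944/5 − 6912 + 384 + 96 + 4 = 50804/5.
Adding: ||u||_{H^1}^2 = 1054292/105 + 50804/5 = 2121176/105.


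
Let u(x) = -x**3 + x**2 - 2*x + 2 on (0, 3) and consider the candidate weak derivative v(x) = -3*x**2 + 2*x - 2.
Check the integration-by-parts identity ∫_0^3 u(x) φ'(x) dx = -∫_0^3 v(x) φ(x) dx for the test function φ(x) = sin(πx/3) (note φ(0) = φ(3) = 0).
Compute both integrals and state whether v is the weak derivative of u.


LHS = -324/π^3 + 75/π, RHS = -324/π^3 + 75/π. Yes, v = u' weakly.

u(x) = -x**3 + x**2 - 2*x + 2, classical derivative u'(x) = -3*x**2 + 2*x - 2.
φ(x) = sin(πx/3), so φ'(x) = π*cos(π*x/3)/3.
Note φ(0) = φ(3) = 0, so the boundary term u·φ vanishes.
LHS = ∫_0^3 u(x) φ'(x) dx = ∫_0^3 (-π*x^3*cos(π*x/3)/3 + π*x^2*cos(π*x/3)/3 - 2*π*x*cos(π*x/3)/3 + 2*π*cos(π*x/3)/3) dx. Term by term:
  ∫_0^3 2*π*cos(π*x/3)/3 dx = 0;  ∫_0^3 -2*π*x*cos(π*x/3)/3 dx = 12/π;  ∫_0^3 -π*x^3*cos(π*x/3)/3 dx = -324/π^3 + 81/π;
  ∫_0^3 π*x^2*cos(π*x/3)/3 dx = -18/π.
Sum: 0 + 12/π + -324/π^3 + 81/π − 18/π = -324/π^3 + 75/π.
So LHS = -324/π^3 + 75/π.
∫_0^3 v(x) φ(x) dx = ∫_0^3 (-3*x^2*sin(π*x/3) + 2*x*sin(π*x/3) - 2*sin(π*x/3)) dx. Term by term:
  ∫_0^3 -2*sin(π*x/3) dx = -12/π;  ∫_0^3 -3*x^2*sin(π*x/3) dx = -81/π + 324/π^3;  ∫_0^3 2*x*sin(π*x/3) dx = 18/π.
Sum: -12/π + -81/π + 324/π^3 + 18/π = -75/π + 324/π^3.
So RHS = -∫_0^3 v(x) φ(x) dx = -324/π^3 + 75/π.
LHS = RHS, so the identity holds for this test φ.
Moreover u is smooth here and v(x) = u'(x) = -3*x**2 + 2*x - 2 pointwise, so the identity holds for every test function. Hence v is the weak derivative of u.


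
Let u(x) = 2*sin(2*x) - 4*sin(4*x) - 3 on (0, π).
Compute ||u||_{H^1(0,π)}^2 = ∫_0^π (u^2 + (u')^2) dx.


||u||_{H^1(0,π)}^2 = 155*π

u'(x) = 4*cos(2*x) - 16*cos(4*x).
Expand u² and (u')² and integrate term by term on (0, π), using: for integers n ≥ 1, ∫_0^π sin²(nx) dx = ∫_0^π cos²(nx) dx = π/2; for n ≠ n', ∫_0^π sin(nx)sin(n'x) dx = ∫_0^π cos(nx)cos(n'x) dx = 0; and by product-to-sum, ∫_0^π sin(nx)cos(n'x) dx = ½∫_0^π [sin((n+n')x) + sin((n−n')x)] dx, which is 0 when n+n' is even and 2n/(n²−n'²) when n+n' is odd (it need not vanish on (0, π)). For the constant mode: ∫_0^π 1 dx = π, ∫_0^π cos(nx) dx = 0, ∫_0^π sin(nx) dx = (1−(−1)^n)/n.
  u² squared terms: (-3)²·∫1 dx = 9·π = 9*π;  (-4)²·∫sin(4x)² dx = 16·π/2 = 8*π;  (2)²·∫sin(2x)² dx = 4·π/2 = 2*π.
  u² cross terms: 2·(-3)·(-4)·∫1·sin(4x) dx = 24·(0) = 0;  2·(-3)·(2)·∫1·sin(2x) dx = -12·(0) = 0;  2·(-4)·(2)·∫sin(4x)·sin(2x) dx = -16·(0) = 0.
  So ∫_0^π u² dx = 9*π + 8*π + 2*π + 0 + 0 + 0 = 19*π.
  (u')² squared terms: (-16)²·∫cos(4x)² dx = 256·π/2 = 128*π;  (4)²·∫cos(2x)² dx = 16·π/2 = 8*π.
  (u')² cross terms: 2·(-16)·(4)·∫cos(4x)·cos(2x) dx = -128·(0) = 0.
  So ∫_0^π (u')² dx = 128*π + 8*π + 0 = 136*π.
||u||_{H^1}^2 = (19*π) + (136*π) = 155*π.


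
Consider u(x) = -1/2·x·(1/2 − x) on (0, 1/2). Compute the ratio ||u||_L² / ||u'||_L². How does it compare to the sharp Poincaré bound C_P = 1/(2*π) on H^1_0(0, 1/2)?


||u||_L² / ||u'||_L² = sqrt(10)/20 < C_P = 1/(2*π).

u(x) = -1/2·x·(1/2 − x), so u'(x) = x - 1/4.
u(x) = -1/2·x·(1/2 − x) vanishes at x = 0 and x = 1/2, so u ∈ H^1_0(0, 1/2). Differentiate via the product rule and integrate the resulting polynomials term by term.
  ∫_0^1/2 u² dx = ∫_0^1/2 (x^4/4 - x^3/4 + x^2/16) dx. Term by term:
    ∫_0^1/2 x^4/4 dx = 1/640;  ∫_0^1/2 -x^3/4 dx = -1/256;  ∫_0^1/2 x^2/16 dx = 1/384.
  Sum: 1/640 − 1/256 + 1/384 = 1/3840.
  ∫_0^1/2 (u')² dx = ∫_0^1/2 (x^2 - x/2 + 1/16) dx. Term by term:
    ∫_0^1/2 x^2 dx = 1/24;  ∫_0^1/2 -x/2 dx = -1/16;  ∫_0^1/2 1/16 dx = 1/32.
  Sum: 1/24 − 1/16 + 1/32 = 1/96.
∫_0^1/2 u² dx = 1/3840, so ||u||_L² = sqrt(15)/240.
∫_0^1/2 (u')² dx = 1/96, so ||u'||_L² = sqrt(6)/24.
Ratio ||u||_L² / ||u'||_L² = sqrt(10)/20.
Sharp Poincaré constant on H^1_0(0, 1/2) is C_P = L/π = 1/(2*π), achieved by sin(2*π·x).
A polynomial bump cannot attain the sharp Poincaré constant (only the first sine eigenfunction does), so the ratio is strictly less than C_P, consistent with ||u||_L² ≤ C_P ||u'||_L².


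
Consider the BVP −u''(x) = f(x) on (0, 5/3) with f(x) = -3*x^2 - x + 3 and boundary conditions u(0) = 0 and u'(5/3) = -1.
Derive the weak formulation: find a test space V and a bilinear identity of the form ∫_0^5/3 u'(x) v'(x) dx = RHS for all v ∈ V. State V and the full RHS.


V = {v ∈ H^1(0, 5/3) : v(0) = 0} (test functions vanish at x = 0 where u is specified); weak form: ∫_0^5/3 u'v' dx = ∫_0^5/3 (-3*x^2 - x + 3) v dx − v(5/3) for all v ∈ V.

Multiply both sides by a test function v and integrate from 0 to 5/3:
  ∫_0^5/3 −u''(x) v(x) dx = ∫_0^5/3 f(x) v(x) dx.
Integrate the LHS by parts once:
  ∫_0^5/3 −u'' v dx = −[u'(x) v(x)]_0^5/3 + ∫_0^5/3 u'(x) v'(x) dx.
Thus ∫_0^5/3 u'(x) v'(x) dx = ∫_0^5/3 f(x) v(x) dx + [u'(x) v(x)]_0^5/3.
Choose V so that boundary terms are either known or forced to vanish.
Mixed BC: u(0) = 0 (Dirichlet) and u'(5/3) = -1 (Neumann). Define V = {v ∈ H^1(0, 5/3) : v(0) = 0}. Then [u' v]_0^5/3 = u'(5/3)·v(5/3) − u'(0)·0 = − v(5/3).
Weak formulation: find u (satisfying any essential BC) such that ∫_0^5/3 u'(x) v'(x) dx = ∫_0^5/3 f v dx − v(5/3) for all v ∈ V (Dirichlet at 0 absorbed into V; Neumann datum at x = 5/3 contributes the boundary term).
Substituting f(x) = -3*x^2 - x + 3, the right-hand side is ∫_0^5/3 (-3*x^2 - x + 3) v dx − v(5/3).


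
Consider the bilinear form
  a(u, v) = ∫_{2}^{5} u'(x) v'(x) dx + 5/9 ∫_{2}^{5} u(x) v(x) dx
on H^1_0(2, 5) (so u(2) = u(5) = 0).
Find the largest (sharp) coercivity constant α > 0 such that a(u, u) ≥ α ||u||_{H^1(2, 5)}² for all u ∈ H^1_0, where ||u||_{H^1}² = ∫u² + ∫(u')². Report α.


α = (5 + π^2)/(9 + π^2)

Coercivity of a(·,·) on H^1_0(2, 5) means a(u, u) ≥ α ||u||_{H^1}² for every u ∈ H^1_0.
The interval has length L = 3, and Poincaré/coercivity depend only on L. Here a(u, u) = ∫(u')² + (5/9)·∫u².
Here 0 < c = 5/9 < 1. The condition a(u,u) ≥ α||u||_{H^1}² reads (1−α)∫(u')² ≥ (α−c)∫u². Any admissible α is ≤ 1 (rapidly oscillating u have ∫u²/∫(u')² → 0), and α = 1 would force 0 ≥ (1−c)∫u², impossible since c < 1; so 1−α > 0. By the sharp Poincaré inequality on H^1_0 of an interval of length L, ∫(u')² ≥ (π/L)²∫u² with equality for the first sine mode sin(π(x−x₀)/L) (x₀ the left endpoint), so the inequality holds for all u iff (1−α)(π/L)² ≥ α − c, i.e. α ≤ ((π/L)² + c)/((π/L)² + 1) = (1 + c(L/π)²)/(1 + (L/π)²). With (π/L)² = π^2/9 and c = 5/9, the largest admissible constant is α = ((π/L)² + c)/((π/L)² + 1).
Simplifying, α = (5 + π^2)/(9 + π^2).


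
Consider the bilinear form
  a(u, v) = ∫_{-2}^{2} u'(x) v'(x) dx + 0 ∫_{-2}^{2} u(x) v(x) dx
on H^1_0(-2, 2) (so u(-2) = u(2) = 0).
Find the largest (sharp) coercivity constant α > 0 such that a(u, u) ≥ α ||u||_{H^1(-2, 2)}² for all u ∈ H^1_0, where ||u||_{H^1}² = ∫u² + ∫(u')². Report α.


α = π^2/(π^2 + 16)

Coercivity of a(·,·) on H^1_0(-2, 2) means a(u, u) ≥ α ||u||_{H^1}² for every u ∈ H^1_0.
The interval has length L = 4, and Poincaré/coercivity depend only on L. Here a(u, u) = ∫(u')² + (0)·∫u².
Here c = 0, so a(u,u) = ∫(u')² alone. The condition a(u,u) ≥ α||u||_{H^1}² reads (1−α)∫(u')² ≥ (α−c)∫u². Any admissible α is ≤ 1 (rapidly oscillating u have ∫u²/∫(u')² → 0), and α = 1 would force 0 ≥ (1−c)∫u², impossible since c < 1; so 1−α > 0. By the sharp Poincaré inequality on H^1_0 of an interval of length L, ∫(u')² ≥ (π/L)²∫u² with equality for the first sine mode sin(π(x−x₀)/L) (x₀ the left endpoint), so the inequality holds for all u iff (1−α)(π/L)² ≥ α − c, i.e. α ≤ ((π/L)² + c)/((π/L)² + 1) = (1 + c(L/π)²)/(1 + (L/π)²). (Direct route, valid since c ≤ 0: Poincaré gives c∫u² ≥ c(L/π)²∫(u')², so a(u,u) ≥ (1 + c(L/π)²)∫(u')², while ||u||_{H^1}² ≤ (1 + (L/π)²)∫(u')²; dividing yields the same α.) With (π/L)² = π^2/16 and c = 0, the largest admissible constant is α = ((π/L)² + c)/((π/L)² + 1).
Simplifying, α = π^2/(π^2 + 16).


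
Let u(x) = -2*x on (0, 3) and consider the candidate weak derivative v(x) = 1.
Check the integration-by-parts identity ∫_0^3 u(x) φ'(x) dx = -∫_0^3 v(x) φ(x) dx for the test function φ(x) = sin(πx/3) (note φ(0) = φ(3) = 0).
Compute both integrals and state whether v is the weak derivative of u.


LHS = 12/π, RHS = -6/π. No, v is not the weak derivative of u.

u(x) = -2*x, classical derivative u'(x) = -2.
φ(x) = sin(πx/3), so φ'(x) = π*cos(π*x/3)/3.
Note φ(0) = φ(3) = 0, so the boundary term u·φ vanishes.
LHS = ∫_0^3 u(x) φ'(x) dx = ∫_0^3 (-2*π*x*cos(π*x/3)/3) dx. Term by term:
  ∫_0^3 -2*π*x*cos(π*x/3)/3 dx = 12/π.
So LHS = 12/π.
∫_0^3 v(x) φ(x) dx = ∫_0^3 (sin(π*x/3)) dx. Term by term:
  ∫_0^3 sin(π*x/3) dx = 6/π.
So RHS = -∫_0^3 v(x) φ(x) dx = -6/π.
LHS − RHS = 18/π ≠ 0, so the identity fails.
(For a valid weak derivative the identity must hold for EVERY test function, in particular this one. The failure shows v is NOT the weak derivative of u.)
Correct weak derivative would be u'(x) = -2.


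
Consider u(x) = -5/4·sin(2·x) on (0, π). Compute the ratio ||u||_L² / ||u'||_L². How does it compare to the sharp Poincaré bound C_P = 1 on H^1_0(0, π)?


||u||_L² / ||u'||_L² = 1/2 < C_P = 1.

u(x) = -5/4·sin(2·x), so u'(x) = -5*cos(2*x)/2.
Writing u(x) = A·sin(kπx/L) with A = -5/4 and k = 2, use ∫_0^L sin²(kπx/L) dx = L/2 and ∫_0^L cos²(kπx/L) dx = L/2.
u² = 25/16·sin²(2·x) and (u')² = 25/4·cos²(2·x), and each of sin², cos² integrates to L/2 = π/2 over (0, π).
∫_0^π u² dx = 25*π/32, so ||u||_L² = 5*sqrt(2)*sqrt(π)/8.
∫_0^π (u')² dx = 25*π/8, so ||u'||_L² = 5*sqrt(2)*sqrt(π)/4.
Ratio ||u||_L² / ||u'||_L² = 1/2.
Sharp Poincaré constant on H^1_0(0, π) is C_P = L/π = 1, achieved by sin(x).
This is the k = 2 harmonic; the ratio L/(kπ) is strictly less than C_P = L/π, consistent with the sharp inequality ||u||_L² ≤ C_P ||u'||_L².


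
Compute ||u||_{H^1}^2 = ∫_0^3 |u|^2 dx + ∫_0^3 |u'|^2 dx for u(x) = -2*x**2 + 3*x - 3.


||u||_{H^1}^2 = 747/5

The H^1 norm (squared) on an interval (0, L) is
  ||u||_{H^1}^2 = ∫_0^L u(x)^2 dx + ∫_0^L u'(x)^2 dx.
Compute u'(x) = 3 - 4*x.
Then u(x)^2 = 4*x**4 - 12*x**3 + 21*x**2 - 18*x + 9 and u'(x)^2 = 16*x**2 - 24*x + 9.
Integrate each monomial from 0 to 3 using ∫_0^3 c·x^n dx = c·3^(n+1)/(n+1):
  ∫_0^3 u(x)^2 dx = ∫_0^3 (4*x^4 - 12*x^3 + 21*x^2 - 18*x + 9) dx. Term by term:
    ∫_0^3 4*x^4 dx = 972/5;  ∫_0^3 -12*x^3 dx = -243;  ∫_0^3 21*x^2 dx = 189;
    ∫_0^3 -18*x dx = -81;  ∫_0^3 9 dx = 27.
  Sum: 972/5 − 243 + 189 − 81 + 27 = 432/5.
  ∫_0^3 u'(x)^2 dx = ∫_0^3 (16*x^2 - 24*x + 9) dx. Term by term:
    ∫_0^3 16*x^2 dx = 144;  ∫_0^3 -24*x dx = -108;  ∫_0^3 9 dx = 27.
  Sum: 144 − 108 + 27 = 63.
Adding: ||u||_{H^1}^2 = 432/5 + 63 = 747/5.


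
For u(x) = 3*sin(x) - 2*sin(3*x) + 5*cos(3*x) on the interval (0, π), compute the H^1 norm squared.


||u||_{H^1(0,π)}^2 = 154*π

u'(x) = -15*sin(3*x) + 3*cos(x) - 6*cos(3*x).
Expand u² and (u')² and integrate term by term on (0, π), using: for integers n ≥ 1, ∫_0^π sin²(nx) dx = ∫_0^π cos²(nx) dx = π/2; for n ≠ n', ∫_0^π sin(nx)sin(n'x) dx = ∫_0^π cos(nx)cos(n'x) dx = 0; and by product-to-sum, ∫_0^π sin(nx)cos(n'x) dx = ½∫_0^π [sin((n+n')x) + sin((n−n')x)] dx, which is 0 when n+n' is even and 2n/(n²−n'²) when n+n' is odd (it need not vanish on (0, π)).
  u² squared terms: (-2)²·∫sin(3x)² dx = 4·π/2 = 2*π;  (3)²·∫sin(x)² dx = 9·π/2 = 9*π/2;  (5)²·∫cos(3x)² dx = 25·π/2 = 25*π/2.
  u² cross terms: 2·(-2)·(3)·∫sin(3x)·sin(x) dx = -12·(0) = 0;  2·(-2)·(5)·∫sin(3x)·cos(3x) dx = -20·(0) = 0;  2·(3)·(5)·∫sin(x)·cos(3x) dx = 30·(0) = 0.
  So ∫_0^π u² dx = 2*π + 9*π/2 + 25*π/2 + 0 + 0 + 0 = 19*π.
  (u')² squared terms: (-15)²·∫sin(3x)² dx = 225·π/2 = 225*π/2;  (-6)²·∫cos(3x)² dx = 36·π/2 = 18*π;  (3)²·∫cos(x)² dx = 9·π/2 = 9*π/2.
  (u')² cross terms: 2·(-15)·(-6)·∫sin(3x)·cos(3x) dx = 180·(0) = 0;  2·(-15)·(3)·∫sin(3x)·cos(x) dx = -90·(0) = 0;  2·(-6)·(3)·∫cos(3x)·cos(x) dx = -36·(0) = 0.
  So ∫_0^π (u')² dx = 225*π/2 + 18*π + 9*π/2 + 0 + 0 + 0 = 135*π.
||u||_{H^1}^2 = (19*π) + (135*π) = 154*π.


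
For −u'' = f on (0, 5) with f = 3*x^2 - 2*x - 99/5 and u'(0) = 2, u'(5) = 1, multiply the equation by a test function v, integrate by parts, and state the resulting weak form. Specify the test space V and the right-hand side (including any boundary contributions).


V = H^1(0, 5) (v unrestricted at boundary; u is determined up to an additive constant); weak form: ∫_0^5 u'v' dx = ∫_0^5 (3*x^2 - 2*x - 99/5) v dx + v(5) − 2·v(0) for all v ∈ V.

Multiply both sides by a test function v and integrate from 0 to 5:
  ∫_0^5 −u''(x) v(x) dx = ∫_0^5 f(x) v(x) dx.
Integrate the LHS by parts once:
  ∫_0^5 −u'' v dx = −[u'(x) v(x)]_0^5 + ∫_0^5 u'(x) v'(x) dx.
Thus ∫_0^5 u'(x) v'(x) dx = ∫_0^5 f(x) v(x) dx + [u'(x) v(x)]_0^5.
Choose V so that boundary terms are either known or forced to vanish.
u has inhomogeneous Neumann u'(0) = 2, u'(5) = 1. [u' v]_0^5 = (1)·v(5) − (2)·v(0) = v(5) − 2·v(0). Take V = H^1(0, 5); boundary term becomes part of RHS.
Weak formulation: find u (satisfying any essential BC) such that ∫_0^5 u'(x) v'(x) dx = ∫_0^5 f v dx + v(5) − 2·v(0) for all v ∈ V (Neumann data are natural BCs: they enter the RHS as boundary terms).
Substituting f(x) = 3*x^2 - 2*x - 99/5, the right-hand side is ∫_0^5 (3*x^2 - 2*x - 99/5) v dx + v(5) − 2·v(0).
Compatibility check (pure Neumann): taking v ≡ 1 ∈ V gives 0 = ∫_0^5 f dx + (1) − (2), i.e. ∫_0^5 f dx must equal u'(0) − u'(5) = 1. Indeed ∫_0^5 (3*x^2 - 2*x - 99/5) dx = 1, so the data are compatible. The solution is then unique only up to an additive constant (fix it e.g. by requiring ∫_0^5 u dx = 0).


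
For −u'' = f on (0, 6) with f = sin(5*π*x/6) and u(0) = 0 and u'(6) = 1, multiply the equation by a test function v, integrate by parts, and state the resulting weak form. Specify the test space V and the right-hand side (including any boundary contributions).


V = {v ∈ H^1(0, 6) : v(0) = 0} (test functions vanish at x = 0 where u is specified); weak form: ∫_0^6 u'v' dx = ∫_0^6 (sin(5*π*x/6)) v dx + v(6) for all v ∈ V.

Multiply both sides by a test function v and integrate from 0 to 6:
  ∫_0^6 −u''(x) v(x) dx = ∫_0^6 f(x) v(x) dx.
Integrate the LHS by parts once:
  ∫_0^6 −u'' v dx = −[u'(x) v(x)]_0^6 + ∫_0^6 u'(x) v'(x) dx.
Thus ∫_0^6 u'(x) v'(x) dx = ∫_0^6 f(x) v(x) dx + [u'(x) v(x)]_0^6.
Choose V so that boundary terms are either known or forced to vanish.
Mixed BC: u(0) = 0 (Dirichlet) and u'(6) = 1 (Neumann). Define V = {v ∈ H^1(0, 6) : v(0) = 0}. Then [u' v]_0^6 = u'(6)·v(6) − u'(0)·0 = v(6).
Weak formulation: find u (satisfying any essential BC) such that ∫_0^6 u'(x) v'(x) dx = ∫_0^6 f v dx + v(6) for all v ∈ V (Dirichlet at 0 absorbed into V; Neumann datum at x = 6 contributes the boundary term).
Substituting f(x) = sin(5*π*x/6), the right-hand side is ∫_0^6 (sin(5*π*x/6)) v dx + v(6).


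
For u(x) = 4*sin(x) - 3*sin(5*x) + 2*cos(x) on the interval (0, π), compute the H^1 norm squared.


||u||_{H^1(0,π)}^2 = 137*π

u'(x) = -2*sin(x) + 4*cos(x) - 15*cos(5*x).
Expand u² and (u')² and integrate term by term on (0, π), using: for integers n ≥ 1, ∫_0^π sin²(nx) dx = ∫_0^π cos²(nx) dx = π/2; for n ≠ n', ∫_0^π sin(nx)sin(n'x) dx = ∫_0^π cos(nx)cos(n'x) dx = 0; and by product-to-sum, ∫_0^π sin(nx)cos(n'x) dx = ½∫_0^π [sin((n+n')x) + sin((n−n')x)] dx, which is 0 when n+n' is even and 2n/(n²−n'²) when n+n' is odd (it need not vanish on (0, π)).
  u² squared terms: (-3)²·∫sin(5x)² dx = 9·π/2 = 9*π/2;  (2)²·∫cos(x)² dx = 4·π/2 = 2*π;  (4)²·∫sin(x)² dx = 16·π/2 = 8*π.
  u² cross terms: 2·(-3)·(2)·∫sin(5x)·cos(x) dx = -12·(0) = 0;  2·(-3)·(4)·∫sin(5x)·sin(x) dx = -24·(0) = 0;  2·(2)·(4)·∫cos(x)·sin(x) dx = 16·(0) = 0.
  So ∫_0^π u² dx = 9*π/2 + 2*π + 8*π + 0 + 0 + 0 = 29*π/2.
  (u')² squared terms: (-15)²·∫cos(5x)² dx = 225·π/2 = 225*π/2;  (-2)²·∫sin(x)² dx = 4·π/2 = 2*π;  (4)²·∫cos(x)² dx = 16·π/2 = 8*π.
  (u')² cross terms: 2·(-15)·(-2)·∫cos(5x)·sin(x) dx = 60·(0) = 0;  2·(-15)·(4)·∫cos(5x)·cos(x) dx = -120·(0) = 0;  2·(-2)·(4)·∫sin(x)·cos(x) dx = -16·(0) = 0.
  So ∫_0^π (u')² dx = 225*π/2 + 2*π + 8*π + 0 + 0 + 0 = 245*π/2.
||u||_{H^1}^2 = (29*π/2) + (245*π/2) = 137*π.


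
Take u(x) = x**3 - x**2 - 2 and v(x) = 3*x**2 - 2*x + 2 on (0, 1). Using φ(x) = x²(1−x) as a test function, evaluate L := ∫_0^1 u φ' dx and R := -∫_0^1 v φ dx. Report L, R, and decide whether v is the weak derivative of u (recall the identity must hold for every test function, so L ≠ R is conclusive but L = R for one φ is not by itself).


LHS = 0, RHS = -1/6. No, v is not the weak derivative of u.

u(x) = x**3 - x**2 - 2, classical derivative u'(x) = 3*x**2 - 2*x.
φ(x) = x²(1−x), so φ'(x) = x*(2 - 3*x).
Note φ(0) = φ(1) = 0, so the boundary term u·φ vanishes.
LHS = ∫_0^1 u(x) φ'(x) dx = ∫_0^1 (-3*x^5 + 5*x^4 - 2*x^3 + 6*x^2 - 4*x) dx. Term by term:
  ∫_0^1 -3*x^5 dx = -1/2;  ∫_0^1 5*x^4 dx = 1;  ∫_0^1 -2*x^3 dx = -1/2;
  ∫_0^1 6*x^2 dx = 2;  ∫_0^1 -4*x dx = -2.
Sum: -1/2 + 1 − 1/2 + 2 − 2 = 0.
So LHS = 0.
∫_0^1 v(x) φ(x) dx = ∫_0^1 (-3*x^5 + 5*x^4 - 4*x^3 + 2*x^2) dx. Term by term:
  ∫_0^1 -3*x^5 dx = -1/2;  ∫_0^1 5*x^4 dx = 1;  ∫_0^1 -4*x^3 dx = -1;
  ∫_0^1 2*x^2 dx = 2/3.
Sum: -1/2 + 1 − 1 + 2/3 = 1/6.
So RHS = -∫_0^1 v(x) φ(x) dx = -1/6.
LHS − RHS = 1/6 ≠ 0, so the identity fails.
(For a valid weak derivative the identity must hold for EVERY test function, in particular this one. The failure shows v is NOT the weak derivative of u.)
Correct weak derivative would be u'(x) = 3*x**2 - 2*x.


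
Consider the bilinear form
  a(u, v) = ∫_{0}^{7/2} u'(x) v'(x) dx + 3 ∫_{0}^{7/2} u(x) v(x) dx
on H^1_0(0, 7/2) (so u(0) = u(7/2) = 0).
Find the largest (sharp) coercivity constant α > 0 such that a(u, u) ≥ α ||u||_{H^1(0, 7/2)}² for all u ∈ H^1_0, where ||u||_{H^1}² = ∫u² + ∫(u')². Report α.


α = 1

Coercivity of a(·,·) on H^1_0(0, 7/2) means a(u, u) ≥ α ||u||_{H^1}² for every u ∈ H^1_0.
The interval has length L = 7/2, and Poincaré/coercivity depend only on L. Here a(u, u) = ∫(u')² + (3)·∫u².
Here c = 3 ≥ 1, so a(u,u) = ∫(u')² + c∫u² ≥ ∫(u')² + ∫u² = ||u||_{H^1}², i.e. α = 1 works. No larger α is possible: a(u,u) ≥ α||u||_{H^1}² means (1−α)∫(u')² ≥ (α−c)∫u², and for the modes u_n = sin(nπ(x−x₀)/L) (x₀ the left endpoint) one has ∫u_n²/∫(u_n')² = (L/(nπ))² → 0, so a(u_n,u_n)/||u_n||_{H^1}² → 1. Hence the optimal constant is α = 1.
Therefore α = 1.


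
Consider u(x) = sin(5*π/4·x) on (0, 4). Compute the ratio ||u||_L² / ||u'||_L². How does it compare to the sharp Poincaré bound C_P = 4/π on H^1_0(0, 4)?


||u||_L² / ||u'||_L² = 4/(5*π) < C_P = 4/π.

u(x) = sin(5*π/4·x), so u'(x) = 5*π*cos(5*π*x/4)/4.
Writing u(x) = A·sin(kπx/L) with A = 1 and k = 5, use ∫_0^L sin²(kπx/L) dx = L/2 and ∫_0^L cos²(kπx/L) dx = L/2.
u² = 1·sin²(5*π/4·x) and (u')² = 25*π^2/16·cos²(5*π/4·x), and each of sin², cos² integrates to L/2 = 2 over (0, 4).
∫_0^4 u² dx = 2, so ||u||_L² = sqrt(2).
∫_0^4 (u')² dx = 25*π^2/8, so ||u'||_L² = 5*sqrt(2)*π/4.
Ratio ||u||_L² / ||u'||_L² = 4/(5*π).
Sharp Poincaré constant on H^1_0(0, 4) is C_P = L/π = 4/π, achieved by sin(π/4·x).
This is the k = 5 harmonic; the ratio L/(kπ) is strictly less than C_P = L/π, consistent with the sharp inequality ||u||_L² ≤ C_P ||u'||_L².


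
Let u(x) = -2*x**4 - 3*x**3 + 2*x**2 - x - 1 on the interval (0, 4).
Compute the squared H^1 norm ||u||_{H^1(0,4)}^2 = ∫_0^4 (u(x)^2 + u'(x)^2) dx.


||u||_{H^1}^2 = 145941512/315

The H^1 norm (squared) on an interval (0, L) is
  ||u||_{H^1}^2 = ∫_0^L u(x)^2 dx + ∫_0^L u'(x)^2 dx.
Compute u'(x) = -8*x**3 - 9*x**2 + 4*x - 1.
Then u(x)^2 = 4*x**8 + 12*x**7 + x**6 - 8*x**5 + 14*x**4 + 2*x**3 - 3*x**2 + 2*x + 1 and u'(x)^2 = 64*x**6 + 144*x**5 + 17*x**4 - 56*x**3 + 34*x**2 - 8*x + 1.
Integrate each monomial from 0 to 4 using ∫_0^4 c·x^n dx = c·4^(n+1)/(n+1):
  ∫_0^4 u(x)^2 dx = ∫_0^4 (4*x^8 + 12*x^7 + x^6 - 8*x^5 + 14*x^4 + 2*x^3 - 3*x^2 + 2*x + 1) dx. Term by term:
    ∫_0^4 4*x^8 dx = 1048576/9;  ∫_0^4 12*x^7 dx = 98304;  ∫_0^4 x^6 dx = 16384/7;
    ∫_0^4 -8*x^5 dx = -16384/3;  ∫_0^4 14*x^4 dx = 14336/5;  ∫_0^4 2*x^3 dx = 128;
    ∫_0^4 -3*x^2 dx = -64;  ∫_0^4 2*x dx = 16;  ∫_0^4 1 dx = 4.
  Sum: 1048576/9 + 98304 + 16384/7 − 16384/3 + 14336/5 + 128 − 64 + 16 + 4 = 67612508/315.
  ∫_0^4 u'(x)^2 dx = ∫_0^4 (64*x^6 + 144*x^5 + 17*x^4 - 56*x^3 + 34*x^2 - 8*x + 1) dx. Term by term:
    ∫_0^4 64*x^6 dx = 1048576/7;  ∫_0^4 144*x^5 dx = 98304;  ∫_0^4 17*x^4 dx = 17408/5;
    ∫_0^4 -56*x^3 dx = -3584;  ∫_0^4 34*x^2 dx = 2176/3;  ∫_0^4 -8*x dx = -64;
    ∫_0^4 1 dx = 4.
  Sum: 1048576/7 + 98304 + 17408/5 − 3584 + 2176/3 − 64 + 4 = 26109668/105.
Adding: ||u||_{H^1}^2 = 67612508/315 + 26109668/105 = 145941512/315.


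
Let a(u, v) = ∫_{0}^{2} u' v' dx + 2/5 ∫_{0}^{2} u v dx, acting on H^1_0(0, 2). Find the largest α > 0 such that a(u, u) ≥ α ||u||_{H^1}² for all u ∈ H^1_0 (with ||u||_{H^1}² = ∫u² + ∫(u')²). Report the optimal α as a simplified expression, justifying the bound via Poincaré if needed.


α = (8/5 + π^2)/(4 + π^2)

Coercivity of a(·,·) on H^1_0(0, 2) means a(u, u) ≥ α ||u||_{H^1}² for every u ∈ H^1_0.
The interval has length L = 2, and Poincaré/coercivity depend only on L. Here a(u, u) = ∫(u')² + (2/5)·∫u².
Here 0 < c = 2/5 < 1. The condition a(u,u) ≥ α||u||_{H^1}² reads (1−α)∫(u')² ≥ (α−c)∫u². Any admissible α is ≤ 1 (rapidly oscillating u have ∫u²/∫(u')² → 0), and α = 1 would force 0 ≥ (1−c)∫u², impossible since c < 1; so 1−α > 0. By the sharp Poincaré inequality on H^1_0 of an interval of length L, ∫(u')² ≥ (π/L)²∫u² with equality for the first sine mode sin(π(x−x₀)/L) (x₀ the left endpoint), so the inequality holds for all u iff (1−α)(π/L)² ≥ α − c, i.e. α ≤ ((π/L)² + c)/((π/L)² + 1) = (1 + c(L/π)²)/(1 + (L/π)²). With (π/L)² = π^2/4 and c = 2/5, the largest admissible constant is α = ((π/L)² + c)/((π/L)² + 1).
Simplifying, α = (8/5 + π^2)/(4 + π^2).


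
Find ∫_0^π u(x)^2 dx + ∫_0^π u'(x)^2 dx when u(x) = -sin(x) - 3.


||u||_{H^1(0,π)}^2 = 12 + 10*π

u'(x) = -cos(x).
Expand u² and (u')² and integrate term by term on (0, π), using: for integers n ≥ 1, ∫_0^π sin²(nx) dx = ∫_0^π cos²(nx) dx = π/2; for n ≠ n', ∫_0^π sin(nx)sin(n'x) dx = ∫_0^π cos(nx)cos(n'x) dx = 0; and by product-to-sum, ∫_0^π sin(nx)cos(n'x) dx = ½∫_0^π [sin((n+n')x) + sin((n−n')x)] dx, which is 0 when n+n' is even and 2n/(n²−n'²) when n+n' is odd (it need not vanish on (0, π)). For the constant mode: ∫_0^π 1 dx = π, ∫_0^π cos(nx) dx = 0, ∫_0^π sin(nx) dx = (1−(−1)^n)/n.
  u² squared terms: (-3)²·∫1 dx = 9·π = 9*π;  (-1)²·∫sin(x)² dx = 1·π/2 = π/2.
  u² cross terms: 2·(-3)·(-1)·∫1·sin(x) dx = 6·(2) = 12.
  So ∫_0^π u² dx = 9*π + π/2 + 12 = 12 + 19*π/2.
  (u')² squared terms: (-1)²·∫cos(x)² dx = 1·π/2 = π/2.
  So ∫_0^π (u')² dx = π/2.
||u||_{H^1}^2 = (12 + 19*π/2) + (π/2) = 12 + 10*π.


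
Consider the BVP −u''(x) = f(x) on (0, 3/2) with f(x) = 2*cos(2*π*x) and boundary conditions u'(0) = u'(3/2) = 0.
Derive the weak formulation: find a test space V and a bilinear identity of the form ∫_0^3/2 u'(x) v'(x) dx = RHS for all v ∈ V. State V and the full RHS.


V = H^1(0, 3/2) (no boundary constraint on v; u is determined up to an additive constant); weak form: ∫_0^3/2 u'v' dx = ∫_0^3/2 (2*cos(2*π*x)) v dx for all v ∈ V.

Multiply both sides by a test function v and integrate from 0 to 3/2:
  ∫_0^3/2 −u''(x) v(x) dx = ∫_0^3/2 f(x) v(x) dx.
Integrate the LHS by parts once:
  ∫_0^3/2 −u'' v dx = −[u'(x) v(x)]_0^3/2 + ∫_0^3/2 u'(x) v'(x) dx.
Thus ∫_0^3/2 u'(x) v'(x) dx = ∫_0^3/2 f(x) v(x) dx + [u'(x) v(x)]_0^3/2.
Choose V so that boundary terms are either known or forced to vanish.
u has homogeneous Neumann: u'(0) = u'(3/2) = 0. So [u' v]_0^3/2 = 0·v(3/2) − 0·v(0) = 0 for any v; take V = H^1(0, 3/2).
Weak formulation: find u (satisfying any essential BC) such that ∫_0^3/2 u'(x) v'(x) dx = ∫_0^3/2 f v dx for all v ∈ V (homogeneous Neumann, so boundary terms vanish).
Substituting f(x) = 2*cos(2*π*x), the right-hand side is ∫_0^3/2 (2*cos(2*π*x)) v dx.
Compatibility check (pure Neumann): taking v ≡ 1 ∈ V gives 0 = ∫_0^3/2 f dx + (0) − (0), i.e. ∫_0^3/2 f dx must equal u'(0) − u'(3/2) = 0. Indeed ∫_0^3/2 (2*cos(2*π*x)) dx = 0, so the data are compatible. The solution is then unique only up to an additive constant (fix it e.g. by requiring ∫_0^3/2 u dx = 0).


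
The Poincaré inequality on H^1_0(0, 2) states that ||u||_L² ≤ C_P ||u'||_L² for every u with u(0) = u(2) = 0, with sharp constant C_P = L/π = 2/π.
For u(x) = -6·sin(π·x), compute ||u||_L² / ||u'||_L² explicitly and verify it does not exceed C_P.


||u||_L² / ||u'||_L² = 1/π < C_P = 2/π.

u(x) = -6·sin(π·x), so u'(x) = -6*π*cos(π*x).
Writing u(x) = A·sin(kπx/L) with A = -6 and k = 2, use ∫_0^L sin²(kπx/L) dx = L/2 and ∫_0^L cos²(kπx/L) dx = L/2.
u² = 36·sin²(π·x) and (u')² = 36*π^2·cos²(π·x), and each of sin², cos² integrates to L/2 = 1 over (0, 2).
∫_0^2 u² dx = 36, so ||u||_L² = 6.
∫_0^2 (u')² dx = 36*π^2, so ||u'||_L² = 6*π.
Ratio ||u||_L² / ||u'||_L² = 1/π.
Sharp Poincaré constant on H^1_0(0, 2) is C_P = L/π = 2/π, achieved by sin(π/2·x).
This is the k = 2 harmonic; the ratio L/(kπ) is strictly less than C_P = L/π, consistent with the sharp inequality ||u||_L² ≤ C_P ||u'||_L².


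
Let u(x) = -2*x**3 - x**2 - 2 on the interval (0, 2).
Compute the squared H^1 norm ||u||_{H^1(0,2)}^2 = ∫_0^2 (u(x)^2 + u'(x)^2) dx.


||u||_{H^1}^2 = 17848/35

The H^1 norm (squared) on an interval (0, L) is
  ||u||_{H^1}^2 = ∫_0^L u(x)^2 dx + ∫_0^L u'(x)^2 dx.
Compute u'(x) = -6*x**2 - 2*x.
Then u(x)^2 = 4*x**6 + 4*x**5 + x**4 + 8*x**3 + 4*x**2 + 4 and u'(x)^2 = 36*x**4 + 24*x**3 + 4*x**2.
Integrate each monomial from 0 to 2 using ∫_0^2 c·x^n dx = c·2^(n+1)/(n+1):
  ∫_0^2 u(x)^2 dx = ∫_0^2 (4*x^6 + 4*x^5 + x^4 + 8*x^3 + 4*x^2 + 4) dx. Term by term:
    ∫_0^2 4*x^6 dx = 512/7;  ∫_0^2 4*x^5 dx = 128/3;  ∫_0^2 x^4 dx = 32/5;
    ∫_0^2 8*x^3 dx = 32;  ∫_0^2 4*x^2 dx = 32/3;  ∫_0^2 4 dx = 8.
  Sum: 512/7 + 128/3 + 32/5 + 32 + 32/3 + 8 = 18152/105.
  ∫_0^2 u'(x)^2 dx = ∫_0^2 (36*x^4 + 24*x^3 + 4*x^2) dx. Term by term:
    ∫_0^2 36*x^4 dx = 1152/5;  ∫_0^2 24*x^3 dx = 96;  ∫_0^2 4*x^2 dx = 32/3.
  Sum: 1152/5 + 96 + 32/3 = 5056/15.
Adding: ||u||_{H^1}^2 = 18152/105 + 5056/15 = 17848/35.


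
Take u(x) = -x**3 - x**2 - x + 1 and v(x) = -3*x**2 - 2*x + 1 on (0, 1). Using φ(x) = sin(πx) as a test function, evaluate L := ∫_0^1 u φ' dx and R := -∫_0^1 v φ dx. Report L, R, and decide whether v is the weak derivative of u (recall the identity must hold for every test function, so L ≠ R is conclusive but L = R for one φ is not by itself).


LHS = -12/π^3 + 7/π, RHS = -12/π^3 + 3/π. No, v is not the weak derivative of u.

u(x) = -x**3 - x**2 - x + 1, classical derivative u'(x) = -3*x**2 - 2*x - 1.
φ(x) = sin(πx), so φ'(x) = π*cos(π*x).
Note φ(0) = φ(1) = 0, so the boundary term u·φ vanishes.
LHS = ∫_0^1 u(x) φ'(x) dx = ∫_0^1 (-π*x^3*cos(π*x) - π*x^2*cos(π*x) - π*x*cos(π*x) + π*cos(π*x)) dx. Term by term:
  ∫_0^1 π*cos(π*x) dx = 0;  ∫_0^1 -π*x*cos(π*x) dx = 2/π;  ∫_0^1 -π*x^2*cos(π*x) dx = 2/π;
  ∫_0^1 -π*x^3*cos(π*x) dx = -12/π^3 + 3/π.
Sum: 0 + 2/π + 2/π + -12/π^3 + 3/π = -12/π^3 + 7/π.
So LHS = -12/π^3 + 7/π.
∫_0^1 v(x) φ(x) dx = ∫_0^1 (-3*x^2*sin(π*x) - 2*x*sin(π*x) + sin(π*x)) dx. Term by term:
  ∫_0^1 -3*x^2*sin(π*x) dx = -3/π + 12/π^3;  ∫_0^1 -2*x*sin(π*x) dx = -2/π;  ∫_0^1 sin(π*x) dx = 2/π.
Sum: -3/π + 12/π^3 − 2/π + 2/π = -3/π + 12/π^3.
So RHS = -∫_0^1 v(x) φ(x) dx = -12/π^3 + 3/π.
LHS − RHS = 4/π ≠ 0, so the identity fails.
(For a valid weak derivative the identity must hold for EVERY test function, in particular this one. The failure shows v is NOT the weak derivative of u.)
Correct weak derivative would be u'(x) = -3*x**2 - 2*x - 1.


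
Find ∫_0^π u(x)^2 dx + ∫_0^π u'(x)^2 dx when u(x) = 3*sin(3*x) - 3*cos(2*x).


||u||_{H^1(0,π)}^2 = -108 + 135*π/2

u'(x) = 6*sin(2*x) + 9*cos(3*x).
Expand u² and (u')² and integrate term by term on (0, π), using: for integers n ≥ 1, ∫_0^π sin²(nx) dx = ∫_0^π cos²(nx) dx = π/2; for n ≠ n', ∫_0^π sin(nx)sin(n'x) dx = ∫_0^π cos(nx)cos(n'x) dx = 0; and by product-to-sum, ∫_0^π sin(nx)cos(n'x) dx = ½∫_0^π [sin((n+n')x) + sin((n−n')x)] dx, which is 0 when n+n' is even and 2n/(n²−n'²) when n+n' is odd (it need not vanish on (0, π)).
  u² squared terms: (-3)²·∫cos(2x)² dx = 9·π/2 = 9*π/2;  (3)²·∫sin(3x)² dx = 9·π/2 = 9*π/2.
  u² cross terms: 2·(-3)·(3)·∫cos(2x)·sin(3x) dx = -18·(6/5) = -108/5.
  So ∫_0^π u² dx = 9*π/2 + 9*π/2 − 108/5 = -108/5 + 9*π.
  (u')² squared terms: (6)²·∫sin(2x)² dx = 36·π/2 = 18*π;  (9)²·∫cos(3x)² dx = 81·π/2 = 81*π/2.
  (u')² cross terms: 2·(6)·(9)·∫sin(2x)·cos(3x) dx = 108·(-4/5) = -432/5.
  So ∫_0^π (u')² dx = 18*π + 81*π/2 − 432/5 = -432/5 + 117*π/2.
||u||_{H^1}^2 = (-108/5 + 9*π) + (-432/5 + 117*π/2) = -108 + 135*π/2.


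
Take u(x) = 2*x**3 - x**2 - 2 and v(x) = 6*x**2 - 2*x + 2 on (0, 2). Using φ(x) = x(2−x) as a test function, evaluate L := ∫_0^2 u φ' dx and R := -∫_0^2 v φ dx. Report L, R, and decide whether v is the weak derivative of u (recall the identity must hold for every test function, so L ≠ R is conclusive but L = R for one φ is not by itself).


LHS = -104/15, RHS = -48/5. No, v is not the weak derivative of u.

u(x) = 2*x**3 - x**2 - 2, classical derivative u'(x) = 6*x**2 - 2*x.
φ(x) = x(2−x), so φ'(x) = 2 - 2*x.
Note φ(0) = φ(2) = 0, so the boundary term u·φ vanishes.
LHS = ∫_0^2 u(x) φ'(x) dx = ∫_0^2 (-4*x^4 + 6*x^3 - 2*x^2 + 4*x - 4) dx. Term by term:
  ∫_0^2 -4*x^4 dx = -128/5;  ∫_0^2 6*x^3 dx = 24;  ∫_0^2 -2*x^2 dx = -16/3;
  ∫_0^2 4*x dx = 8;  ∫_0^2 -4 dx = -8.
Sum: -128/5 + 24 − 16/3 + 8 − 8 = -104/15.
So LHS = -104/15.
∫_0^2 v(x) φ(x) dx = ∫_0^2 (-6*x^4 + 14*x^3 - 6*x^2 + 4*x) dx. Term by term:
  ∫_0^2 -6*x^4 dx = -192/5;  ∫_0^2 14*x^3 dx = 56;  ∫_0^2 -6*x^2 dx = -16;
  ∫_0^2 4*x dx = 8.
Sum: -192/5 + 56 − 16 + 8 = 48/5.
So RHS = -∫_0^2 v(x) φ(x) dx = -48/5.
LHS − RHS = 8/3 ≠ 0, so the identity fails.
(For a valid weak derivative the identity must hold for EVERY test function, in particular this one. The failure shows v is NOT the weak derivative of u.)
Correct weak derivative would be u'(x) = 6*x**2 - 2*x.


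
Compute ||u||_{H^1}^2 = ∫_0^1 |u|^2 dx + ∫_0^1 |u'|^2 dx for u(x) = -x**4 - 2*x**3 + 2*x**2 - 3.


||u||_{H^1}^2 = 8629/630

The H^1 norm (squared) on an interval (0, L) is
  ||u||_{H^1}^2 = ∫_0^L u(x)^2 dx + ∫_0^L u'(x)^2 dx.
Compute u'(x) = -4*x**3 - 6*x**2 + 4*x.
Then u(x)^2 = x**8 + 4*x**7 - 8*x**5 + 10*x**4 + 12*x**3 - 12*x**2 + 9 and u'(x)^2 = 16*x**6 + 48*x**5 + 4*x**4 - 48*x**3 + 16*x**2.
Integrate each monomial from 0 to 1 using ∫_0^1 c·x^n dx = c·1^(n+1)/(n+1):
  ∫_0^1 u(x)^2 dx = ∫_0^1 (x^8 + 4*x^7 - 8*x^5 + 10*x^4 + 12*x^3 - 12*x^2 + 9) dx. Term by term:
    ∫_0^1 x^8 dx = 1/9;  ∫_0^1 4*x^7 dx = 1/2;  ∫_0^1 -8*x^5 dx = -4/3;
    ∫_0^1 10*x^4 dx = 2;  ∫_0^1 12*x^3 dx = 3;  ∫_0^1 -12*x^2 dx = -4;
    ∫_0^1 9 dx = 9.
  Sum: 1/9 + 1/2 − 4/3 + 2 + 3 − 4 + 9 = 167/18.
  ∫_0^1 u'(x)^2 dx = ∫_0^1 (16*x^6 + 48*x^5 + 4*x^4 - 48*x^3 + 16*x^2) dx. Term by term:
    ∫_0^1 16*x^6 dx = 16/7;  ∫_0^1 48*x^5 dx = 8;  ∫_0^1 4*x^4 dx = 4/5;
    ∫_0^1 -48*x^3 dx = -12;  ∫_0^1 16*x^2 dx = 16/3.
  Sum: 16/7 + 8 + 4/5 − 12 + 16/3 = 464/105.
Adding: ||u||_{H^1}^2 = 167/18 + 464/105 = 8629/630.
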